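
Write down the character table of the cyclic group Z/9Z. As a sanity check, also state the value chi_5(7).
Character table of Z/9Z (irreps indexed chi_0,...,chi_8 with chi_k(m) = zeta_9^(k*m), zeta_9 = exp(2*pi*i/9)):
  irrep \ class  {0} (size 1)  {1} (size 1)    {2} (size 1)    {3} (size 1)    {4} (size 1)    {5} (size 1)    {6} (size 1)    {7} (size 1)    {8} (size 1)  
  chi_0          1             1               1               1               1               1               1               1               1             
  chi_1          1             exp(2*I*pi/9)   exp(4*I*pi/9)   exp(2*I*pi/3)   exp(8*I*pi/9)   exp(-8*I*pi/9)  exp(-2*I*pi/3)  exp(-4*I*pi/9)  exp(-2*I*pi/9)
  chi_2          1             exp(4*I*pi/9)   exp(8*I*pi/9)   exp(-2*I*pi/3)  exp(-2*I*pi/9)  exp(2*I*pi/9)   exp(2*I*pi/3)   exp(-8*I*pi/9)  exp(-4*I*pi/9)
  chi_3          1             exp(2*I*pi/3)   exp(-2*I*pi/3)  1               exp(2*I*pi/3)   exp(-2*I*pi/3)  1               exp(2*I*pi/3)   exp(-2*I*pi/3)
  chi_4          1             exp(8*I*pi/9)   exp(-2*I*pi/9)  exp(2*I*pi/3)   exp(-4*I*pi/9)  exp(4*I*pi/9)   exp(-2*I*pi/3)  exp(2*I*pi/9)   exp(-8*I*pi/9)
  chi_5          1             exp(-8*I*pi/9)  exp(2*I*pi/9)   exp(-2*I*pi/3)  exp(4*I*pi/9)   exp(-4*I*pi/9)  exp(2*I*pi/3)   exp(-2*I*pi/9)  exp(8*I*pi/9) 
  chi_6          1             exp(-2*I*pi/3)  exp(2*I*pi/3)   1               exp(-2*I*pi/3)  exp(2*I*pi/3)   1               exp(-2*I*pi/3)  exp(2*I*pi/3) 
  chi_7          1             exp(-4*I*pi/9)  exp(-8*I*pi/9)  exp(2*I*pi/3)   exp(2*I*pi/9)   exp(-2*I*pi/9)  exp(-2*I*pi/3)  exp(8*I*pi/9)   exp(4*I*pi/9) 
  chi_8          1             exp(-2*I*pi/9)  exp(-4*I*pi/9)  exp(-2*I*pi/3)  exp(-8*I*pi/9)  exp(8*I*pi/9)   exp(2*I*pi/3)   exp(4*I*pi/9)   exp(2*I*pi/9) 

Spot check: chi_5(7) = zeta_9^(5*7) = zeta_9^35 = exp(-2*I*pi/9).

Derivation: Z/9Z is abelian, so all 9 irreducible complex representations are 1-dimensional. They are given by chi_k(m) = zeta_9^(k*m) for k = 0,...,8. Row orthogonality: sum_m chi_k(m) conj(chi_l(m)) = 9 * [k = l].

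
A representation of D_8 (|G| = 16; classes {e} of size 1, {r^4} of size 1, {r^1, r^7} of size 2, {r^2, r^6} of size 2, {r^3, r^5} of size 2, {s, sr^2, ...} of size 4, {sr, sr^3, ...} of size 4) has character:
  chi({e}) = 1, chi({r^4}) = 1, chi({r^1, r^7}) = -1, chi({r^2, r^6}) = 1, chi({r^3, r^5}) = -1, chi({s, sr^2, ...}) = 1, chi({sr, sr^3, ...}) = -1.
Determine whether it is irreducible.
Irreducible: <chi, chi> = 1.

Derivation: <chi, chi> = (1/|G|) sum_C |C| * |chi(C)|^2 = (1/16)[1*|1|^2 + 1*|1|^2 + 2*|-1|^2 + 2*|1|^2 + 2*|-1|^2 + 4*|1|^2 + 4*|-1|^2]
  = (1/16)[(1) + (1) + (2) + (2) + (2) + (4) + (4)] = 16/16 = 1.
A character is irreducible iff <chi, chi> = 1, so this representation is irreducible.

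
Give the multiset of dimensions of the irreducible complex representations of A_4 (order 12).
Dimensions: 1, 1, 1, 3

Working: There are 4 irreducibles (= number of conjugacy classes). Their dimensions d_i satisfy sum d_i^2 = |G| = 12: 1 + 1 + 1 + 9 = 12.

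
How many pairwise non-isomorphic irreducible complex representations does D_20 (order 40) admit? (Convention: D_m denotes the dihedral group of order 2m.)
13

Derivation: The number of irreducible complex representations of a finite group equals its number of conjugacy classes. D_20 has 13 conjugacy classes (n/2 + 3 for n even), so D_20 (order 40) has exactly 13 irreducible complex representations.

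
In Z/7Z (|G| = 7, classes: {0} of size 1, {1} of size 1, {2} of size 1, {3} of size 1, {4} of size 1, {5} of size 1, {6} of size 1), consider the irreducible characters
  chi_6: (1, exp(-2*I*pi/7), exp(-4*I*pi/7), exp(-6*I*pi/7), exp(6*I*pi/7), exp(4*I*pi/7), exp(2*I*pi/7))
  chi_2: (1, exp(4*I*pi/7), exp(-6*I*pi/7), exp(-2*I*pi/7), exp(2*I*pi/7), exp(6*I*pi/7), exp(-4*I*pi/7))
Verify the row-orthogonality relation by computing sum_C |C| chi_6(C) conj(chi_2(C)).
Sum = 0; so <chi_6, chi_2> = 0 (distinct irreducibles are orthogonal).

Details: Compute term by term over conjugacy classes (|C| * chi_6(C) * conj(chi_2(C))):
  1*(1)*conj(1) + 1*(exp(-2*I*pi/7))*conj(exp(4*I*pi/7)) + 1*(exp(-4*I*pi/7))*conj(exp(-6*I*pi/7)) + 1*(exp(-6*I*pi/7))*conj(exp(-2*I*pi/7)) + 1*(exp(6*I*pi/7))*conj(exp(2*I*pi/7)) + 1*(exp(4*I*pi/7))*conj(exp(6*I*pi/7)) + 1*(exp(2*I*pi/7))*conj(exp(-4*I*pi/7))
  = (1) + (exp(-6*I*pi/7)) + (exp(2*I*pi/7)) + (exp(-4*I*pi/7)) + (exp(4*I*pi/7)) + (exp(-2*I*pi/7)) + (exp(6*I*pi/7))
  = 0.
(Exp terms are combined using exp(i*s)*conj(exp(i*t)) = exp(i*(s-t)), and sums of them are collapsed using the identity that for every m > 1 the m distinct m-th roots of unity sum to 0, e.g. 1 + exp(2*I*pi/3) + exp(-2*I*pi/3) = 0.)
Dividing by |G| = 7 gives 0/7 = 0, matching the row-orthogonality relation <chi_6, chi_2> = [chi_6 = chi_2].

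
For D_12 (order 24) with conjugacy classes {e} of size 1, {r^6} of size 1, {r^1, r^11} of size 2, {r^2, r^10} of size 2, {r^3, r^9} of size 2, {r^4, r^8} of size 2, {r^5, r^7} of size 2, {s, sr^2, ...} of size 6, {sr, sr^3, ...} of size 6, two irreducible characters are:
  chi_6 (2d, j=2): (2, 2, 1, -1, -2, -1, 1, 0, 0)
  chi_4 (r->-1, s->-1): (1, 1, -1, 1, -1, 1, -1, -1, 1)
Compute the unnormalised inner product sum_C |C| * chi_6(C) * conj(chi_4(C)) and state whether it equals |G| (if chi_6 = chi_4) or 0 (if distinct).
Sum = 0; so <chi_6, chi_4> = 0 (distinct irreducibles are orthogonal).

Justification: Compute term by term over conjugacy classes (|C| * chi_6(C) * conj(chi_4(C))):
  1*(2)*conj(1) + 1*(2)*conj(1) + 2*(1)*conj(-1) + 2*(-1)*conj(1) + 2*(-2)*conj(-1) + 2*(-1)*conj(1) + 2*(1)*conj(-1) + 6*(0)*conj(-1) + 6*(0)*conj(1)
  = (2) + (2) + (-2) + (-2) + (4) + (-2) + (-2) + (0) + (0)
  = 0.
Dividing by |G| = 24 gives 0/24 = 0, matching the row-orthogonality relation <chi_6, chi_4> = [chi_6 = chi_4].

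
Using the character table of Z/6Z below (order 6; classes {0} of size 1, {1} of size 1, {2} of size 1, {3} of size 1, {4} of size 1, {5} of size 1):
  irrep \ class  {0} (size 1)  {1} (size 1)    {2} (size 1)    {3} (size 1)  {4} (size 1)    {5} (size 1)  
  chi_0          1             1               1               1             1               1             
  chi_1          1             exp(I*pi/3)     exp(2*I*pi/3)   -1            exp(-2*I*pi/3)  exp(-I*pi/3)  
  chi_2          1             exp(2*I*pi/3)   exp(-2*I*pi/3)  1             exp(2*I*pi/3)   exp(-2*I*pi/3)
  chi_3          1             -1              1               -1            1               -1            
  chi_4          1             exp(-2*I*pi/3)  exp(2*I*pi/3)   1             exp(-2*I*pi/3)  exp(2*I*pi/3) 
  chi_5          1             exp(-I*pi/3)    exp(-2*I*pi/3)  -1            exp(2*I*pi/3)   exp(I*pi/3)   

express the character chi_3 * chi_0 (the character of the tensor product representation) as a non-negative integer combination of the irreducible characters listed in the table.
chi_3 tensor chi_0 = chi_3 (all other irreducibles have multiplicity 0).

Details: The character of a tensor product is the pointwise product (chi_3 * chi_0)(C) = chi_3(C) * chi_0(C):
  {0}: (1)*(1), {1}: (-1)*(1), {2}: (1)*(1), {3}: (-1)*(1), {4}: (1)*(1), {5}: (-1)*(1)
so (chi_3 * chi_0) takes values
  {0} -> 1, {1} -> -1, {2} -> 1, {3} -> -1, {4} -> 1, {5} -> -1.
Now take the inner product of this character with each irreducible chi from the table, <chi_3*chi_0, chi> = (1/6) sum_C |C| (chi_3*chi_0)(C) conj(chi(C)):
  <chi_3*chi_0, chi_0> = (1/6)[1*(1)*conj(1) + 1*(-1)*conj(1) + 1*(1)*conj(1) + 1*(-1)*conj(1) + 1*(1)*conj(1) + 1*(-1)*conj(1)]
      = (1/6)[(1) + (-1) + (1) + (-1) + (1) + (-1)] = 0/6 = 0
  <chi_3*chi_0, chi_1> = (1/6)[1*(1)*conj(1) + 1*(-1)*conj(exp(I*pi/3)) + 1*(1)*conj(exp(2*I*pi/3)) + 1*(-1)*conj(-1) + 1*(1)*conj(exp(-2*I*pi/3)) + 1*(-1)*conj(exp(-I*pi/3))]
      = (1/6)[(1) + (-exp(-I*pi/3)) + (exp(-2*I*pi/3)) + (1) + (exp(2*I*pi/3)) + (-exp(I*pi/3))] = 0/6 = 0
  <chi_3*chi_0, chi_2> = (1/6)[1*(1)*conj(1) + 1*(-1)*conj(exp(2*I*pi/3)) + 1*(1)*conj(exp(-2*I*pi/3)) + 1*(-1)*conj(1) + 1*(1)*conj(exp(2*I*pi/3)) + 1*(-1)*conj(exp(-2*I*pi/3))]
      = (1/6)[(1) + (-exp(-2*I*pi/3)) + (exp(2*I*pi/3)) + (-1) + (exp(-2*I*pi/3)) + (-exp(2*I*pi/3))] = 0/6 = 0
  <chi_3*chi_0, chi_3> = (1/6)[1*(1)*conj(1) + 1*(-1)*conj(-1) + 1*(1)*conj(1) + 1*(-1)*conj(-1) + 1*(1)*conj(1) + 1*(-1)*conj(-1)]
      = (1/6)[(1) + (1) + (1) + (1) + (1) + (1)] = 6/6 = 1
  <chi_3*chi_0, chi_4> = (1/6)[1*(1)*conj(1) + 1*(-1)*conj(exp(-2*I*pi/3)) + 1*(1)*conj(exp(2*I*pi/3)) + 1*(-1)*conj(1) + 1*(1)*conj(exp(-2*I*pi/3)) + 1*(-1)*conj(exp(2*I*pi/3))]
      = (1/6)[(1) + (-exp(2*I*pi/3)) + (exp(-2*I*pi/3)) + (-1) + (exp(2*I*pi/3)) + (-exp(-2*I*pi/3))] = 0/6 = 0
  <chi_3*chi_0, chi_5> = (1/6)[1*(1)*conj(1) + 1*(-1)*conj(exp(-I*pi/3)) + 1*(1)*conj(exp(-2*I*pi/3)) + 1*(-1)*conj(-1) + 1*(1)*conj(exp(2*I*pi/3)) + 1*(-1)*conj(exp(I*pi/3))]
      = (1/6)[(1) + (-exp(I*pi/3)) + (exp(2*I*pi/3)) + (1) + (exp(-2*I*pi/3)) + (-exp(-I*pi/3))] = 0/6 = 0
(Exp terms are combined using exp(i*s)*conj(exp(i*t)) = exp(i*(s-t)), and sums of them are collapsed using the identity that for every m > 1 the m distinct m-th roots of unity sum to 0, e.g. 1 + exp(2*I*pi/3) + exp(-2*I*pi/3) = 0.)
Hence the multiplicities are chi_3: 1. Dimension check: dim(chi_3)*dim(chi_0) = 1*1 = 1 and sum (mult * dim) = 1*1 = 1.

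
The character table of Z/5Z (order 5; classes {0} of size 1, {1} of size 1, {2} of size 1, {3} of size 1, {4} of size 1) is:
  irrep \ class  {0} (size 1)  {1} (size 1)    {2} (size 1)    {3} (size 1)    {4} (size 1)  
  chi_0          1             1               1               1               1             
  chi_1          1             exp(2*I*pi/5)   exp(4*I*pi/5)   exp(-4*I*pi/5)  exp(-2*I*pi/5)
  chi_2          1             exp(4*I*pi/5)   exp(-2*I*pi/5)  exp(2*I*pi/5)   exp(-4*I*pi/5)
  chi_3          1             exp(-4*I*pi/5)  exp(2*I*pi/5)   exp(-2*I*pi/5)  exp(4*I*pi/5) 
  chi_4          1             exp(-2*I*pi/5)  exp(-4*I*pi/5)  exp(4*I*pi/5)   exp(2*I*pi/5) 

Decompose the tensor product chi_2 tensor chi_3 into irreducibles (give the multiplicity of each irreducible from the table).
chi_2 tensor chi_3 = chi_0 (all other irreducibles have multiplicity 0).

Argument: The character of a tensor product is the pointwise product (chi_2 * chi_3)(C) = chi_2(C) * chi_3(C):
  {0}: (1)*(1), {1}: (exp(4*I*pi/5))*(exp(-4*I*pi/5)), {2}: (exp(-2*I*pi/5))*(exp(2*I*pi/5)), {3}: (exp(2*I*pi/5))*(exp(-2*I*pi/5)), {4}: (exp(-4*I*pi/5))*(exp(4*I*pi/5))
so (chi_2 * chi_3) takes values
  {0} -> 1, {1} -> 1, {2} -> 1, {3} -> 1, {4} -> 1.
Now take the inner product of this character with each irreducible chi from the table, <chi_2*chi_3, chi> = (1/5) sum_C |C| (chi_2*chi_3)(C) conj(chi(C)):
  <chi_2*chi_3, chi_0> = (1/5)[1*(1)*conj(1) + 1*(1)*conj(1) + 1*(1)*conj(1) + 1*(1)*conj(1) + 1*(1)*conj(1)]
      = (1/5)[(1) + (1) + (1) + (1) + (1)] = 5/5 = 1
  <chi_2*chi_3, chi_1> = (1/5)[1*(1)*conj(1) + 1*(1)*conj(exp(2*I*pi/5)) + 1*(1)*conj(exp(4*I*pi/5)) + 1*(1)*conj(exp(-4*I*pi/5)) + 1*(1)*conj(exp(-2*I*pi/5))]
      = (1/5)[(1) + (exp(-2*I*pi/5)) + (exp(-4*I*pi/5)) + (exp(4*I*pi/5)) + (exp(2*I*pi/5))] = 0/5 = 0
  <chi_2*chi_3, chi_2> = (1/5)[1*(1)*conj(1) + 1*(1)*conj(exp(4*I*pi/5)) + 1*(1)*conj(exp(-2*I*pi/5)) + 1*(1)*conj(exp(2*I*pi/5)) + 1*(1)*conj(exp(-4*I*pi/5))]
      = (1/5)[(1) + (exp(-4*I*pi/5)) + (exp(2*I*pi/5)) + (exp(-2*I*pi/5)) + (exp(4*I*pi/5))] = 0/5 = 0
  <chi_2*chi_3, chi_3> = (1/5)[1*(1)*conj(1) + 1*(1)*conj(exp(-4*I*pi/5)) + 1*(1)*conj(exp(2*I*pi/5)) + 1*(1)*conj(exp(-2*I*pi/5)) + 1*(1)*conj(exp(4*I*pi/5))]
      = (1/5)[(1) + (exp(4*I*pi/5)) + (exp(-2*I*pi/5)) + (exp(2*I*pi/5)) + (exp(-4*I*pi/5))] = 0/5 = 0
  <chi_2*chi_3, chi_4> = (1/5)[1*(1)*conj(1) + 1*(1)*conj(exp(-2*I*pi/5)) + 1*(1)*conj(exp(-4*I*pi/5)) + 1*(1)*conj(exp(4*I*pi/5)) + 1*(1)*conj(exp(2*I*pi/5))]
      = (1/5)[(1) + (exp(2*I*pi/5)) + (exp(4*I*pi/5)) + (exp(-4*I*pi/5)) + (exp(-2*I*pi/5))] = 0/5 = 0
(Exp terms are combined using exp(i*s)*conj(exp(i*t)) = exp(i*(s-t)), and sums of them are collapsed using the identity that for every m > 1 the m distinct m-th roots of unity sum to 0, e.g. 1 + exp(2*I*pi/3) + exp(-2*I*pi/3) = 0.)
Hence the multiplicities are chi_0: 1. Dimension check: dim(chi_2)*dim(chi_3) = 1*1 = 1 and sum (mult * dim) = 1*1 = 1.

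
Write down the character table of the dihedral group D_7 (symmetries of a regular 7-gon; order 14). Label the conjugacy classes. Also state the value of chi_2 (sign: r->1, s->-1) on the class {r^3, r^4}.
Conjugacy classes: {e} of size 1, {r^1, r^6} of size 2, {r^2, r^5} of size 2, {r^3, r^4} of size 2, {s, sr, ..., sr^6} of size 7.
Character table:
  irrep \ class              {e} (size 1)  {r^1, r^6} (size 2)  {r^2, r^5} (size 2)  {r^3, r^4} (size 2)  {s, sr, ..., sr^6} (size 7)
  chi_1 (triv)               1             1                    1                    1                    1                          
  chi_2 (sign: r->1, s->-1)  1             1                    1                    1                    -1                         
  chi_3 (2d, j=1)            2             2*cos(2*pi/7)        -2*cos(3*pi/7)       -2*cos(pi/7)         0                          
  chi_4 (2d, j=2)            2             -2*cos(3*pi/7)       -2*cos(pi/7)         2*cos(2*pi/7)        0                          
  chi_5 (2d, j=3)            2             -2*cos(pi/7)         2*cos(2*pi/7)        -2*cos(3*pi/7)       0                          

Spot check: chi_2 (sign: r->1, s->-1) on {r^3, r^4} = 1.

Reasoning: D_7 has order 2*7 = 14 with 5 conjugacy classes, hence 5 irreducibles. Sum of squared dims 1 + 1 + 4 + 4 + 4 = 14 = |G|. Linear characters come from the abelianisation; the 2-dimensional irreps have character r^k -> 2*cos(2*pi*j*k/7), reflections -> 0.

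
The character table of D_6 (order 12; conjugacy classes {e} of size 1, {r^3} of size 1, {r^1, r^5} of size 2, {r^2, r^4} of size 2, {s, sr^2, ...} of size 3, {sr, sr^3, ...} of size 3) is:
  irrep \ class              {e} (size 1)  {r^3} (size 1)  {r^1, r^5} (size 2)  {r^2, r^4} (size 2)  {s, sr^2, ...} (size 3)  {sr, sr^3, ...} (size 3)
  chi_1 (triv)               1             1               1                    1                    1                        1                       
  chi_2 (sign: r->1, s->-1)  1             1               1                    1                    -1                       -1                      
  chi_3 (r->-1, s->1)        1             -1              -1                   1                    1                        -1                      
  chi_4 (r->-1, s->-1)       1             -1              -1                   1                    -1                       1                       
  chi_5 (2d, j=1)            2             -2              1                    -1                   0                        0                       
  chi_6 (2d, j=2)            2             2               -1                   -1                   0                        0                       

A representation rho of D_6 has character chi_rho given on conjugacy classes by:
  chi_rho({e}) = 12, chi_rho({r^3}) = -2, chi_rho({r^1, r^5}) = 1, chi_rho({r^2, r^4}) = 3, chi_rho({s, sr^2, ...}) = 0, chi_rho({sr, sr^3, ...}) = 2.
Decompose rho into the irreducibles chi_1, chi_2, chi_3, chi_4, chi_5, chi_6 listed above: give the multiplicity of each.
Multiplicities: chi_1: 2, chi_2: 1, chi_3: 1, chi_4: 2, chi_5: 2, chi_6: 1.

Reasoning: Use <chi_rho, chi> = (1/|G|) sum_C |C| * chi_rho(C) * conj(chi(C)) with |G| = 12 for each irreducible chi in the table:
  <chi_rho, chi_1> = (1/12)[1*(12)*conj(1) + 1*(-2)*conj(1) + 2*(1)*conj(1) + 2*(3)*conj(1) + 3*(0)*conj(1) + 3*(2)*conj(1)]
      = (1/12)[(12) + (-2) + (2) + (6) + (0) + (6)] = 24/12 = 2
  <chi_rho, chi_2> = (1/12)[1*(12)*conj(1) + 1*(-2)*conj(1) + 2*(1)*conj(1) + 2*(3)*conj(1) + 3*(0)*conj(-1) + 3*(2)*conj(-1)]
      = (1/12)[(12) + (-2) + (2) + (6) + (0) + (-6)] = 12/12 = 1
  <chi_rho, chi_3> = (1/12)[1*(12)*conj(1) + 1*(-2)*conj(-1) + 2*(1)*conj(-1) + 2*(3)*conj(1) + 3*(0)*conj(1) + 3*(2)*conj(-1)]
      = (1/12)[(12) + (2) + (-2) + (6) + (0) + (-6)] = 12/12 = 1
  <chi_rho, chi_4> = (1/12)[1*(12)*conj(1) + 1*(-2)*conj(-1) + 2*(1)*conj(-1) + 2*(3)*conj(1) + 3*(0)*conj(-1) + 3*(2)*conj(1)]
      = (1/12)[(12) + (2) + (-2) + (6) + (0) + (6)] = 24/12 = 2
  <chi_rho, chi_5> = (1/12)[1*(12)*conj(2) + 1*(-2)*conj(-2) + 2*(1)*conj(1) + 2*(3)*conj(-1) + 3*(0)*conj(0) + 3*(2)*conj(0)]
      = (1/12)[(24) + (4) + (2) + (-6) + (0) + (0)] = 24/12 = 2
  <chi_rho, chi_6> = (1/12)[1*(12)*conj(2) + 1*(-2)*conj(2) + 2*(1)*conj(-1) + 2*(3)*conj(-1) + 3*(0)*conj(0) + 3*(2)*conj(0)]
      = (1/12)[(24) + (-4) + (-2) + (-6) + (0) + (0)] = 12/12 = 1
Dimension check: dim(rho) = sum (mult * dim) = 2*1 + 1*1 + 1*1 + 2*1 + 2*2 + 1*2 = 12 = chi_rho(e) = 12.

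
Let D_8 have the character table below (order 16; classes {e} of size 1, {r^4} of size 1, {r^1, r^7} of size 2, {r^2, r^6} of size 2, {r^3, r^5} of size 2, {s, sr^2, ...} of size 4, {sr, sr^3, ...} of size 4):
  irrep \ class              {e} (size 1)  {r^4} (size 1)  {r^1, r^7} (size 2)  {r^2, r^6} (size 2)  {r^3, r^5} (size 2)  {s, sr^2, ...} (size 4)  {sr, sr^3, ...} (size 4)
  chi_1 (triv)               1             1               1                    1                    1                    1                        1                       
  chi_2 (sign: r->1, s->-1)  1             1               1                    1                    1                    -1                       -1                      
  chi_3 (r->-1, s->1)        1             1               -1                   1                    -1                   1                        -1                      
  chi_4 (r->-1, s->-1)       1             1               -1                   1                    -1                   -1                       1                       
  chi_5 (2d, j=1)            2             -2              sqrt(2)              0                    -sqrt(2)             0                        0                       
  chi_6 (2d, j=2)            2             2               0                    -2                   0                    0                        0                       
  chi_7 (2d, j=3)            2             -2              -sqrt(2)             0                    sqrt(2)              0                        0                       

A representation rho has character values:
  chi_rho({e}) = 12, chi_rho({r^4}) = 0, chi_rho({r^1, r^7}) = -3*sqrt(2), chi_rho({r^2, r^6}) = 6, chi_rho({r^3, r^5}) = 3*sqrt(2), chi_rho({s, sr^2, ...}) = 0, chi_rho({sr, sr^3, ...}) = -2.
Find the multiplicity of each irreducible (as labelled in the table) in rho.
Multiplicities: chi_1: 1, chi_2: 2, chi_3: 2, chi_4: 1, chi_5: 0, chi_6: 0, chi_7: 3.

Explanation: Use <chi_rho, chi> = (1/|G|) sum_C |C| * chi_rho(C) * conj(chi(C)) with |G| = 16 for each irreducible chi in the table:
  <chi_rho, chi_1> = (1/16)[1*(12)*conj(1) + 1*(0)*conj(1) + 2*(-3*sqrt(2))*conj(1) + 2*(6)*conj(1) + 2*(3*sqrt(2))*conj(1) + 4*(0)*conj(1) + 4*(-2)*conj(1)]
      = (1/16)[(12) + (0) + (-6*sqrt(2)) + (12) + (6*sqrt(2)) + (0) + (-8)] = 16/16 = 1
  <chi_rho, chi_2> = (1/16)[1*(12)*conj(1) + 1*(0)*conj(1) + 2*(-3*sqrt(2))*conj(1) + 2*(6)*conj(1) + 2*(3*sqrt(2))*conj(1) + 4*(0)*conj(-1) + 4*(-2)*conj(-1)]
      = (1/16)[(12) + (0) + (-6*sqrt(2)) + (12) + (6*sqrt(2)) + (0) + (8)] = 32/16 = 2
  <chi_rho, chi_3> = (1/16)[1*(12)*conj(1) + 1*(0)*conj(1) + 2*(-3*sqrt(2))*conj(-1) + 2*(6)*conj(1) + 2*(3*sqrt(2))*conj(-1) + 4*(0)*conj(1) + 4*(-2)*conj(-1)]
      = (1/16)[(12) + (0) + (6*sqrt(2)) + (12) + (-6*sqrt(2)) + (0) + (8)] = 32/16 = 2
  <chi_rho, chi_4> = (1/16)[1*(12)*conj(1) + 1*(0)*conj(1) + 2*(-3*sqrt(2))*conj(-1) + 2*(6)*conj(1) + 2*(3*sqrt(2))*conj(-1) + 4*(0)*conj(-1) + 4*(-2)*conj(1)]
      = (1/16)[(12) + (0) + (6*sqrt(2)) + (12) + (-6*sqrt(2)) + (0) + (-8)] = 16/16 = 1
  <chi_rho, chi_5> = (1/16)[1*(12)*conj(2) + 1*(0)*conj(-2) + 2*(-3*sqrt(2))*conj(sqrt(2)) + 2*(6)*conj(0) + 2*(3*sqrt(2))*conj(-sqrt(2)) + 4*(0)*conj(0) + 4*(-2)*conj(0)]
      = (1/16)[(24) + (0) + (-12) + (0) + (-12) + (0) + (0)] = 0/16 = 0
  <chi_rho, chi_6> = (1/16)[1*(12)*conj(2) + 1*(0)*conj(2) + 2*(-3*sqrt(2))*conj(0) + 2*(6)*conj(-2) + 2*(3*sqrt(2))*conj(0) + 4*(0)*conj(0) + 4*(-2)*conj(0)]
      = (1/16)[(24) + (0) + (0) + (-24) + (0) + (0) + (0)] = 0/16 = 0
  <chi_rho, chi_7> = (1/16)[1*(12)*conj(2) + 1*(0)*conj(-2) + 2*(-3*sqrt(2))*conj(-sqrt(2)) + 2*(6)*conj(0) + 2*(3*sqrt(2))*conj(sqrt(2)) + 4*(0)*conj(0) + 4*(-2)*conj(0)]
      = (1/16)[(24) + (0) + (12) + (0) + (12) + (0) + (0)] = 48/16 = 3
Dimension check: dim(rho) = sum (mult * dim) = 1*1 + 2*1 + 2*1 + 1*1 + 0*2 + 0*2 + 3*2 = 12 = chi_rho(e) = 12.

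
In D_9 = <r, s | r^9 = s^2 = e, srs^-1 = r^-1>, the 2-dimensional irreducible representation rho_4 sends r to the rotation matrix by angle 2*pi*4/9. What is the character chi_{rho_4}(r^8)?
chi_{rho_4}(r^8) = 2*cos(2*pi*4*8/9) = -2*cos(pi/9)

Argument: rho_4(r^8) is rotation by angle 2*pi*4*8/9, whose trace is 2*cos(2*pi*4*8/9) = -2*cos(pi/9).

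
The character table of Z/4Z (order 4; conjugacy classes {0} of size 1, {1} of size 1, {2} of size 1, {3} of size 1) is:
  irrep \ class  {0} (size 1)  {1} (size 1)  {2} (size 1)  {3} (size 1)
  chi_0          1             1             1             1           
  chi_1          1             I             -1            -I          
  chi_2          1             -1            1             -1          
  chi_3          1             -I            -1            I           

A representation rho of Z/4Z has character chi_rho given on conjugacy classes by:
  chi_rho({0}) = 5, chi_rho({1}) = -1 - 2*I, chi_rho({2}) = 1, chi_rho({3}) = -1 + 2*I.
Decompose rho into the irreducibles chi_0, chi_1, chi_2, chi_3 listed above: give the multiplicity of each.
Multiplicities: chi_0: 1, chi_1: 0, chi_2: 2, chi_3: 2.

Working: Use <chi_rho, chi> = (1/|G|) sum_C |C| * chi_rho(C) * conj(chi(C)) with |G| = 4 for each irreducible chi in the table:
  <chi_rho, chi_0> = (1/4)[1*(5)*conj(1) + 1*(-1 - 2*I)*conj(1) + 1*(1)*conj(1) + 1*(-1 + 2*I)*conj(1)]
      = (1/4)[(5) + (-1 - 2*I) + (1) + (-1 + 2*I)] = 4/4 = 1
  <chi_rho, chi_1> = (1/4)[1*(5)*conj(1) + 1*(-1 - 2*I)*conj(I) + 1*(1)*conj(-1) + 1*(-1 + 2*I)*conj(-I)]
      = (1/4)[(5) + (-2 + I) + (-1) + (-2 - I)] = 0/4 = 0
  <chi_rho, chi_2> = (1/4)[1*(5)*conj(1) + 1*(-1 - 2*I)*conj(-1) + 1*(1)*conj(1) + 1*(-1 + 2*I)*conj(-1)]
      = (1/4)[(5) + (1 + 2*I) + (1) + (1 - 2*I)] = 8/4 = 2
  <chi_rho, chi_3> = (1/4)[1*(5)*conj(1) + 1*(-1 - 2*I)*conj(-I) + 1*(1)*conj(-1) + 1*(-1 + 2*I)*conj(I)]
      = (1/4)[(5) + (2 - I) + (-1) + (2 + I)] = 8/4 = 2
(Exp terms are combined using exp(i*s)*conj(exp(i*t)) = exp(i*(s-t)), and sums of them are collapsed using the identity that for every m > 1 the m distinct m-th roots of unity sum to 0, e.g. 1 + exp(2*I*pi/3) + exp(-2*I*pi/3) = 0.)
Dimension check: dim(rho) = sum (mult * dim) = 1*1 + 0*1 + 2*1 + 2*1 = 5 = chi_rho(e) = 5.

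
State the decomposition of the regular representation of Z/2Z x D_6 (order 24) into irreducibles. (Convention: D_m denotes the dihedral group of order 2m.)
Each irreducible V_i of dimension d_i appears with multiplicity d_i, i.e. rho_reg = (direct sum over all irreducibles V_i) d_i V_i. The irreducible dimensions for Z/2Z x D_6 are 1, 1, 1, 1, 1, 1, 1, 1, 2, 2, 2, 2: 8 irreducibles of dimension 1, each with multiplicity 1; 4 irreducibles of dimension 2, each with multiplicity 2. Total dimension 8*1*1 + 4*2*2 = 24 = |G|.

General theorem: in the regular representation of a finite group G, each irreducible appears with multiplicity equal to its dimension. Check: dim(rho_reg) = sum d_i^2 = 1 + 1 + 1 + 1 + 1 + 1 + 1 + 1 + 4 + 4 + 4 + 4 = 24 = |G|.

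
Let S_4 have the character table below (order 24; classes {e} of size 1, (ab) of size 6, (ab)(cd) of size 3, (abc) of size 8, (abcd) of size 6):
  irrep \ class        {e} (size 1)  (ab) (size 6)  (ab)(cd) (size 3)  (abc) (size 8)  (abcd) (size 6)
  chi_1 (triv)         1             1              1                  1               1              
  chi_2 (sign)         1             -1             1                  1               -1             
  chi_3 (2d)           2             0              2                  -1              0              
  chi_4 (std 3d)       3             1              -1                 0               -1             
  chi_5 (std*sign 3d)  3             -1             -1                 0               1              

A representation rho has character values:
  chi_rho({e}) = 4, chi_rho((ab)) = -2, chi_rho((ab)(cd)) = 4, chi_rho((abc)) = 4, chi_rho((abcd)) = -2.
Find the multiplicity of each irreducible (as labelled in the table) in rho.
Multiplicities: chi_1: 1, chi_2: 3, chi_3: 0, chi_4: 0, chi_5: 0.

Use <chi_rho, chi> = (1/|G|) sum_C |C| * chi_rho(C) * conj(chi(C)) with |G| = 24 for each irreducible chi in the table:
  <chi_rho, chi_1> = (1/24)[1*(4)*conj(1) + 6*(-2)*conj(1) + 3*(4)*conj(1) + 8*(4)*conj(1) + 6*(-2)*conj(1)]
      = (1/24)[(4) + (-12) + (12) + (32) + (-12)] = 24/24 = 1
  <chi_rho, chi_2> = (1/24)[1*(4)*conj(1) + 6*(-2)*conj(-1) + 3*(4)*conj(1) + 8*(4)*conj(1) + 6*(-2)*conj(-1)]
      = (1/24)[(4) + (12) + (12) + (32) + (12)] = 72/24 = 3
  <chi_rho, chi_3> = (1/24)[1*(4)*conj(2) + 6*(-2)*conj(0) + 3*(4)*conj(2) + 8*(4)*conj(-1) + 6*(-2)*conj(0)]
      = (1/24)[(8) + (0) + (24) + (-32) + (0)] = 0/24 = 0
  <chi_rho, chi_4> = (1/24)[1*(4)*conj(3) + 6*(-2)*conj(1) + 3*(4)*conj(-1) + 8*(4)*conj(0) + 6*(-2)*conj(-1)]
      = (1/24)[(12) + (-12) + (-12) + (0) + (12)] = 0/24 = 0
  <chi_rho, chi_5> = (1/24)[1*(4)*conj(3) + 6*(-2)*conj(-1) + 3*(4)*conj(-1) + 8*(4)*conj(0) + 6*(-2)*conj(1)]
      = (1/24)[(12) + (12) + (-12) + (0) + (-12)] = 0/24 = 0
Dimension check: dim(rho) = sum (mult * dim) = 1*1 + 3*1 + 0*2 + 0*3 + 0*3 = 4 = chi_rho(e) = 4.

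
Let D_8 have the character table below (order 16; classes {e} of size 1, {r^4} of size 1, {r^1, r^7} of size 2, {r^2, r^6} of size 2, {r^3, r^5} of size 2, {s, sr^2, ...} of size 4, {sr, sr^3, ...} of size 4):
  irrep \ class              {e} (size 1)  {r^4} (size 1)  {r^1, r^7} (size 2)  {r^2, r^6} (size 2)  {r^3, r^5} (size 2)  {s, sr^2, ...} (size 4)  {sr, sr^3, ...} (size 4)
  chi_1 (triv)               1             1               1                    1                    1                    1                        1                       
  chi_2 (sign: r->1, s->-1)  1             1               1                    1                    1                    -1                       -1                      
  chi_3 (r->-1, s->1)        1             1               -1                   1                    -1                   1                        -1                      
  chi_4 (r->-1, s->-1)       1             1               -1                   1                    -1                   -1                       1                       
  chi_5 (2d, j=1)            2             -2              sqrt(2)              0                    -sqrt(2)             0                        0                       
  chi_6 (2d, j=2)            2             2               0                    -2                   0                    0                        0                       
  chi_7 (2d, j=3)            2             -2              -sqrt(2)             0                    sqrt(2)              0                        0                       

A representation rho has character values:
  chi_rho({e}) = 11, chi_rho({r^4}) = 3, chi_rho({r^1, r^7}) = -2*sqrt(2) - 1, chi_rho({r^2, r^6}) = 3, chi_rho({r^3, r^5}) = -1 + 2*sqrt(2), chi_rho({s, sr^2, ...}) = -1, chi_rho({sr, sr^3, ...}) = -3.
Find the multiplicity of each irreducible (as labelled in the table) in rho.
Multiplicities: chi_1: 0, chi_2: 2, chi_3: 2, chi_4: 1, chi_5: 0, chi_6: 1, chi_7: 2.

Reasoning: Use <chi_rho, chi> = (1/|G|) sum_C |C| * chi_rho(C) * conj(chi(C)) with |G| = 16 for each irreducible chi in the table:
  <chi_rho, chi_1> = (1/16)[1*(11)*conj(1) + 1*(3)*conj(1) + 2*(-2*sqrt(2) - 1)*conj(1) + 2*(3)*conj(1) + 2*(-1 + 2*sqrt(2))*conj(1) + 4*(-1)*conj(1) + 4*(-3)*conj(1)]
      = (1/16)[(11) + (3) + (-4*sqrt(2) - 2) + (6) + (-2 + 4*sqrt(2)) + (-4) + (-12)] = 0/16 = 0
  <chi_rho, chi_2> = (1/16)[1*(11)*conj(1) + 1*(3)*conj(1) + 2*(-2*sqrt(2) - 1)*conj(1) + 2*(3)*conj(1) + 2*(-1 + 2*sqrt(2))*conj(1) + 4*(-1)*conj(-1) + 4*(-3)*conj(-1)]
      = (1/16)[(11) + (3) + (-4*sqrt(2) - 2) + (6) + (-2 + 4*sqrt(2)) + (4) + (12)] = 32/16 = 2
  <chi_rho, chi_3> = (1/16)[1*(11)*conj(1) + 1*(3)*conj(1) + 2*(-2*sqrt(2) - 1)*conj(-1) + 2*(3)*conj(1) + 2*(-1 + 2*sqrt(2))*conj(-1) + 4*(-1)*conj(1) + 4*(-3)*conj(-1)]
      = (1/16)[(11) + (3) + (2 + 4*sqrt(2)) + (6) + (2 - 4*sqrt(2)) + (-4) + (12)] = 32/16 = 2
  <chi_rho, chi_4> = (1/16)[1*(11)*conj(1) + 1*(3)*conj(1) + 2*(-2*sqrt(2) - 1)*conj(-1) + 2*(3)*conj(1) + 2*(-1 + 2*sqrt(2))*conj(-1) + 4*(-1)*conj(-1) + 4*(-3)*conj(1)]
      = (1/16)[(11) + (3) + (2 + 4*sqrt(2)) + (6) + (2 - 4*sqrt(2)) + (4) + (-12)] = 16/16 = 1
  <chi_rho, chi_5> = (1/16)[1*(11)*conj(2) + 1*(3)*conj(-2) + 2*(-2*sqrt(2) - 1)*conj(sqrt(2)) + 2*(3)*conj(0) + 2*(-1 + 2*sqrt(2))*conj(-sqrt(2)) + 4*(-1)*conj(0) + 4*(-3)*conj(0)]
      = (1/16)[(22) + (-6) + (-8 - 2*sqrt(2)) + (0) + (-8 + 2*sqrt(2)) + (0) + (0)] = 0/16 = 0
  <chi_rho, chi_6> = (1/16)[1*(11)*conj(2) + 1*(3)*conj(2) + 2*(-2*sqrt(2) - 1)*conj(0) + 2*(3)*conj(-2) + 2*(-1 + 2*sqrt(2))*conj(0) + 4*(-1)*conj(0) + 4*(-3)*conj(0)]
      = (1/16)[(22) + (6) + (0) + (-12) + (0) + (0) + (0)] = 16/16 = 1
  <chi_rho, chi_7> = (1/16)[1*(11)*conj(2) + 1*(3)*conj(-2) + 2*(-2*sqrt(2) - 1)*conj(-sqrt(2)) + 2*(3)*conj(0) + 2*(-1 + 2*sqrt(2))*conj(sqrt(2)) + 4*(-1)*conj(0) + 4*(-3)*conj(0)]
      = (1/16)[(22) + (-6) + (2*sqrt(2) + 8) + (0) + (8 - 2*sqrt(2)) + (0) + (0)] = 32/16 = 2
Dimension check: dim(rho) = sum (mult * dim) = 0*1 + 2*1 + 2*1 + 1*1 + 0*2 + 1*2 + 2*2 = 11 = chi_rho(e) = 11.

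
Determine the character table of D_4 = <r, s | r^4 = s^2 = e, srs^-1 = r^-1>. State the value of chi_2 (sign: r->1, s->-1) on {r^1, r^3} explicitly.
Conjugacy classes: {e} of size 1, {r^2} of size 1, {r^1, r^3} of size 2, {s, sr^2, ...} of size 2, {sr, sr^3, ...} of size 2.
Character table:
  irrep \ class              {e} (size 1)  {r^2} (size 1)  {r^1, r^3} (size 2)  {s, sr^2, ...} (size 2)  {sr, sr^3, ...} (size 2)
  chi_1 (triv)               1             1               1                    1                        1                       
  chi_2 (sign: r->1, s->-1)  1             1               1                    -1                       -1                      
  chi_3 (r->-1, s->1)        1             1               -1                   1                        -1                      
  chi_4 (r->-1, s->-1)       1             1               -1                   -1                       1                       
  chi_5 (2d, j=1)            2             -2              0                    0                        0                       

Spot check: chi_2 (sign: r->1, s->-1) on {r^1, r^3} = 1.

Details: D_4 has order 2*4 = 8 with 5 conjugacy classes, hence 5 irreducibles. Sum of squared dims 1 + 1 + 1 + 1 + 4 = 8 = |G|. Linear characters come from the abelianisation; the 2-dimensional irreps have character r^k -> 2*cos(2*pi*j*k/4), reflections -> 0.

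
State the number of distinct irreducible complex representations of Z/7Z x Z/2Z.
14

Proof sketch: The number of irreducible complex representations of a finite group equals its number of conjugacy classes. Z/7Z x Z/2Z is abelian of order 14, so every element is its own conjugacy class: 14 classes, so Z/7Z x Z/2Z (order 14) has exactly 14 irreducible complex representations.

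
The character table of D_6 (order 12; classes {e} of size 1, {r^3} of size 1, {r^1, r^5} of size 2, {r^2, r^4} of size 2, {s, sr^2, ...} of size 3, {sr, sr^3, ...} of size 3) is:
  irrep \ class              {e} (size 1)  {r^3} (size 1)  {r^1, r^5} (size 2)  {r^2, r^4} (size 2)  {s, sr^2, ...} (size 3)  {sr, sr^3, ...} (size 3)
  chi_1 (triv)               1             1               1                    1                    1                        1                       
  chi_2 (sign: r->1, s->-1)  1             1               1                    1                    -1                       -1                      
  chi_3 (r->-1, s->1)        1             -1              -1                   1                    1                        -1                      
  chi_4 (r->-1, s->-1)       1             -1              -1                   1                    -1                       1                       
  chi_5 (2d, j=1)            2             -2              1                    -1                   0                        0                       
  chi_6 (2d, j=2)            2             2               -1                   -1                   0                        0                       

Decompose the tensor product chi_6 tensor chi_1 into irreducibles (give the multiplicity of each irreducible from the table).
chi_6 tensor chi_1 = chi_6 (all other irreducibles have multiplicity 0).

The character of a tensor product is the pointwise product (chi_6 * chi_1)(C) = chi_6(C) * chi_1(C):
  {e}: (2)*(1), {r^3}: (2)*(1), {r^1, r^5}: (-1)*(1), {r^2, r^4}: (-1)*(1), {s, sr^2, ...}: (0)*(1), {sr, sr^3, ...}: (0)*(1)
so (chi_6 * chi_1) takes values
  {e} -> 2, {r^3} -> 2, {r^1, r^5} -> -1, {r^2, r^4} -> -1, {s, sr^2, ...} -> 0, {sr, sr^3, ...} -> 0.
Now take the inner product of this character with each irreducible chi from the table, <chi_6*chi_1, chi> = (1/12) sum_C |C| (chi_6*chi_1)(C) conj(chi(C)):
  <chi_6*chi_1, chi_1> = (1/12)[1*(2)*conj(1) + 1*(2)*conj(1) + 2*(-1)*conj(1) + 2*(-1)*conj(1) + 3*(0)*conj(1) + 3*(0)*conj(1)]
      = (1/12)[(2) + (2) + (-2) + (-2) + (0) + (0)] = 0/12 = 0
  <chi_6*chi_1, chi_2> = (1/12)[1*(2)*conj(1) + 1*(2)*conj(1) + 2*(-1)*conj(1) + 2*(-1)*conj(1) + 3*(0)*conj(-1) + 3*(0)*conj(-1)]
      = (1/12)[(2) + (2) + (-2) + (-2) + (0) + (0)] = 0/12 = 0
  <chi_6*chi_1, chi_3> = (1/12)[1*(2)*conj(1) + 1*(2)*conj(-1) + 2*(-1)*conj(-1) + 2*(-1)*conj(1) + 3*(0)*conj(1) + 3*(0)*conj(-1)]
      = (1/12)[(2) + (-2) + (2) + (-2) + (0) + (0)] = 0/12 = 0
  <chi_6*chi_1, chi_4> = (1/12)[1*(2)*conj(1) + 1*(2)*conj(-1) + 2*(-1)*conj(-1) + 2*(-1)*conj(1) + 3*(0)*conj(-1) + 3*(0)*conj(1)]
      = (1/12)[(2) + (-2) + (2) + (-2) + (0) + (0)] = 0/12 = 0
  <chi_6*chi_1, chi_5> = (1/12)[1*(2)*conj(2) + 1*(2)*conj(-2) + 2*(-1)*conj(1) + 2*(-1)*conj(-1) + 3*(0)*conj(0) + 3*(0)*conj(0)]
      = (1/12)[(4) + (-4) + (-2) + (2) + (0) + (0)] = 0/12 = 0
  <chi_6*chi_1, chi_6> = (1/12)[1*(2)*conj(2) + 1*(2)*conj(2) + 2*(-1)*conj(-1) + 2*(-1)*conj(-1) + 3*(0)*conj(0) + 3*(0)*conj(0)]
      = (1/12)[(4) + (4) + (2) + (2) + (0) + (0)] = 12/12 = 1
Hence the multiplicities are chi_6: 1. Dimension check: dim(chi_6)*dim(chi_1) = 2*1 = 2 and sum (mult * dim) = 1*2 = 2.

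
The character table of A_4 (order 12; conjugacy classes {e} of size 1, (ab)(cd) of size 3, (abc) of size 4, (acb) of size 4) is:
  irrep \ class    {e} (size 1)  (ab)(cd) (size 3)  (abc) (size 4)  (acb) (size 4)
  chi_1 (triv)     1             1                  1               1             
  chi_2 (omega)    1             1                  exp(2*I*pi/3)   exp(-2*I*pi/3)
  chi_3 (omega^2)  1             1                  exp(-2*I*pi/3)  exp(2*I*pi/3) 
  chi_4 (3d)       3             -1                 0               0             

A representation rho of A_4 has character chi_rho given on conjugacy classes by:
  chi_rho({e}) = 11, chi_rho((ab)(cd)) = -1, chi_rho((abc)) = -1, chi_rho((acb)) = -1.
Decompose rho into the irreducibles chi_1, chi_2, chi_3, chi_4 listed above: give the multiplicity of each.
Multiplicities: chi_1: 0, chi_2: 1, chi_3: 1, chi_4: 3.

Argument: Use <chi_rho, chi> = (1/|G|) sum_C |C| * chi_rho(C) * conj(chi(C)) with |G| = 12 for each irreducible chi in the table:
  <chi_rho, chi_1> = (1/12)[1*(11)*conj(1) + 3*(-1)*conj(1) + 4*(-1)*conj(1) + 4*(-1)*conj(1)]
      = (1/12)[(11) + (-3) + (-4) + (-4)] = 0/12 = 0
  <chi_rho, chi_2> = (1/12)[1*(11)*conj(1) + 3*(-1)*conj(1) + 4*(-1)*conj(exp(2*I*pi/3)) + 4*(-1)*conj(exp(-2*I*pi/3))]
      = (1/12)[(11) + (-3) + (4 + 4*exp(2*I*pi/3)) + (4 + 4*exp(-2*I*pi/3))] = 12/12 = 1
  <chi_rho, chi_3> = (1/12)[1*(11)*conj(1) + 3*(-1)*conj(1) + 4*(-1)*conj(exp(-2*I*pi/3)) + 4*(-1)*conj(exp(2*I*pi/3))]
      = (1/12)[(11) + (-3) + (4 + 4*exp(-2*I*pi/3)) + (4 + 4*exp(2*I*pi/3))] = 12/12 = 1
  <chi_rho, chi_4> = (1/12)[1*(11)*conj(3) + 3*(-1)*conj(-1) + 4*(-1)*conj(0) + 4*(-1)*conj(0)]
      = (1/12)[(33) + (3) + (0) + (0)] = 36/12 = 3
(Exp terms are combined using exp(i*s)*conj(exp(i*t)) = exp(i*(s-t)), and sums of them are collapsed using the identity that for every m > 1 the m distinct m-th roots of unity sum to 0, e.g. 1 + exp(2*I*pi/3) + exp(-2*I*pi/3) = 0.)
Dimension check: dim(rho) = sum (mult * dim) = 0*1 + 1*1 + 1*1 + 3*3 = 11 = chi_rho(e) = 11.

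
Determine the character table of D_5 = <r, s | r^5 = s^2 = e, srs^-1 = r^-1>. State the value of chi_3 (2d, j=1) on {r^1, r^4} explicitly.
Conjugacy classes: {e} of size 1, {r^1, r^4} of size 2, {r^2, r^3} of size 2, {s, sr, ..., sr^4} of size 5.
Character table:
  irrep \ class              {e} (size 1)  {r^1, r^4} (size 2)  {r^2, r^3} (size 2)  {s, sr, ..., sr^4} (size 5)
  chi_1 (triv)               1             1                    1                    1                          
  chi_2 (sign: r->1, s->-1)  1             1                    1                    -1                         
  chi_3 (2d, j=1)            2             -1/2 + sqrt(5)/2     -sqrt(5)/2 - 1/2     0                          
  chi_4 (2d, j=2)            2             -sqrt(5)/2 - 1/2     -1/2 + sqrt(5)/2     0                          

Spot check: chi_3 (2d, j=1) on {r^1, r^4} = -1/2 + sqrt(5)/2.

Why: D_5 has order 2*5 = 10 with 4 conjugacy classes, hence 4 irreducibles. Sum of squared dims 1 + 1 + 4 + 4 = 10 = |G|. Linear characters come from the abelianisation; the 2-dimensional irreps have character r^k -> 2*cos(2*pi*j*k/5), reflections -> 0.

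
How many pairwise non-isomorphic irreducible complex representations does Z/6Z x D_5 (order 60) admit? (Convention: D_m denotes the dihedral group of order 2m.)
24

The number of irreducible complex representations of a finite group equals its number of conjugacy classes. For a direct product, #classes(G x H) = #classes(G) * #classes(H). Z/6Z has 6 classes (abelian), D_5 has 4 classes, so 6 * 4 = 24, so Z/6Z x D_5 (order 60) has exactly 24 irreducible complex representations.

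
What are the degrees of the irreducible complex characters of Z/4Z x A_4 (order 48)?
Dimensions: 1, 1, 1, 1, 1, 1, 1, 1, 1, 1, 1, 1, 3, 3, 3, 3

There are 16 irreducibles (= number of conjugacy classes). Their dimensions d_i satisfy sum d_i^2 = |G| = 48: 1 + 1 + 1 + 1 + 1 + 1 + 1 + 1 + 1 + 1 + 1 + 1 + 9 + 9 + 9 + 9 = 48. (For the product with Z/4Z: each of the 4 1-dim characters of Z/4Z tensors with each irrep of A_4, giving 4 copies of each A_4-dimension.)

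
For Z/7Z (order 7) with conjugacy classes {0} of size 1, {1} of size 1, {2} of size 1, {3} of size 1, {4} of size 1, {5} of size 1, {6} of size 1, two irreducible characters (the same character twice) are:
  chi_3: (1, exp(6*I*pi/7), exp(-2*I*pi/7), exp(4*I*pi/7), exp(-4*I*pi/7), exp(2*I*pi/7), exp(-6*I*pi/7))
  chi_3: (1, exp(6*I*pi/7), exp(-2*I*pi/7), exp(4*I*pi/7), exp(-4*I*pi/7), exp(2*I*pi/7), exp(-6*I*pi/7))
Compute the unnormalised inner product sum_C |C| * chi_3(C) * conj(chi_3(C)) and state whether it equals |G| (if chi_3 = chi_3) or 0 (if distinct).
Sum = 7 = |G| = 7; so <chi_3, chi_3> = 1 (norm-1 confirms irreducibility).

Proof sketch: Compute term by term over conjugacy classes (|C| * chi_3(C) * conj(chi_3(C))):
  1*(1)*conj(1) + 1*(exp(6*I*pi/7))*conj(exp(6*I*pi/7)) + 1*(exp(-2*I*pi/7))*conj(exp(-2*I*pi/7)) + 1*(exp(4*I*pi/7))*conj(exp(4*I*pi/7)) + 1*(exp(-4*I*pi/7))*conj(exp(-4*I*pi/7)) + 1*(exp(2*I*pi/7))*conj(exp(2*I*pi/7)) + 1*(exp(-6*I*pi/7))*conj(exp(-6*I*pi/7))
  = (1) + (1) + (1) + (1) + (1) + (1) + (1)
  = 7.
(Exp terms are combined using exp(i*s)*conj(exp(i*t)) = exp(i*(s-t)), and sums of them are collapsed using the identity that for every m > 1 the m distinct m-th roots of unity sum to 0, e.g. 1 + exp(2*I*pi/3) + exp(-2*I*pi/3) = 0.)
Dividing by |G| = 7 gives 7/7 = 1, matching the row-orthogonality relation <chi_3, chi_3> = [chi_3 = chi_3].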